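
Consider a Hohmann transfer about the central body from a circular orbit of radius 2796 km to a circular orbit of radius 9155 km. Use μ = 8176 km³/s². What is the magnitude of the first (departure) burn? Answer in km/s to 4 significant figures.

The Hohmann ellipse has a_t = (r₁ + r₂)/2 = 5975.5 km.
Circular speed at r = 2796 km: v_c = √(μ/r) = 1.7100 km/s.
Transfer-orbit speed at the same r (vis-viva, a = a_t): v_t = √[μ(2/r − 1/a_t)] = 2.1166 km/s.
Δv₁ = |v_t − v_c| = |2.1166 − 1.7100| = 0.4066 km/s.

Δv₁ = 0.4066 km/s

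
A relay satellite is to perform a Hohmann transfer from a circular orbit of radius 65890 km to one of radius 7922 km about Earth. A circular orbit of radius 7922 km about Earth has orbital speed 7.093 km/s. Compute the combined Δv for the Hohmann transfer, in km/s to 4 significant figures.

Δv = 3.704 km/s

From the circular-orbit relation v² = μ/r at r = 7922 km: μ = v²r = (7.093)² × 7922 = 3.98561×10^5 km³/s².
The Hohmann ellipse has a_t = (r₁ + r₂)/2 = 36906 km.
Circular speed at r₁: v₁ = √(μ/r₁) = √(3.98561×10^5/65890) = 2.459 km/s.
On the transfer ellipse at r₁, vis-viva equation gives v_a = √[μ(2/r₁ − 1/a_t)] = 1.139 km/s.
First burn Δv₁ = |v_a − v₁| = 1.320 km/s.
Circular speed at r₂: v₂ = √(μ/r₂) = 7.093 km/s.
Transfer-orbit speed at r₂: v_p = √[μ(2/r₂ − 1/a_t)] = 9.477 km/s.
Second burn Δv₂ = |v₂ − v_p| = 2.384 km/s.
Δv = Δv₁ + Δv₂ = 1.320 + 2.384 = 3.704 km/s.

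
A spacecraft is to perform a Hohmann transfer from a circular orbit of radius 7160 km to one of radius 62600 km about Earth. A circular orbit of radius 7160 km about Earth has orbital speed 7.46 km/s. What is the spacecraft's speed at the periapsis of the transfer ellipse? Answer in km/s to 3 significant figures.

v = 9.99 km/s

From the circular-orbit relation v² = μ/r at r = 7160 km: μ = v²r = (7.46)² × 7160 = 3.98465×10^5 km³/s².
Semi-major axis of the transfer orbit: a_t = (7160 + 62600)/2 = 34880 km.
At periapsis, r = 7160 km.
Vis-viva: v = √[μ(2/r − 1/a_t)] = √[3.98465×10^5 × (2/7160 − 1/34880)] = 9.994 km/s.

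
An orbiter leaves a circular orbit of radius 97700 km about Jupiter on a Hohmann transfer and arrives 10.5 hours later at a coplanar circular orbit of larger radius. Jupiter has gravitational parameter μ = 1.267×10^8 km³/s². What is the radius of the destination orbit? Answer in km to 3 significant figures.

r₂ = 4.30×10^5 km

Transfer time t = 10.5 hours = 37800 s, and t = π√(a_t³/μ).
So a_t = (μ t²/π²)^(1/3) = (1.267×10^8 × (37800)² / π²)^(1/3) = 2.6373×10^5 km.
Since a_t = (r₁ + r₂)/2, r₂ = 2a_t − r₁ = 2×2.6373×10^5 − 97700 = 4.2976×10^5 km.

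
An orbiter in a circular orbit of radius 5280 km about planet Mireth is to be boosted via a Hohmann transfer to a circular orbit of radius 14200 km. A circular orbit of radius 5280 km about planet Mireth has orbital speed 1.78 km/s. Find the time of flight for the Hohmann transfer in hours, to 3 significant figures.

From the circular-orbit relation v² = μ/r at r = 5280 km: μ = v²r = (1.78)² × 5280 = 16729.2 km³/s².
Transfer-ellipse semi-major axis a_t = (r₁ + r₂)/2 = (5280 + 14200)/2 = 9740 km.
Transfer time t = π√(a_t³/μ) = π√((9740)³ / 16729.2) = 23350 s.
Converting: 23350 s ÷ 3600 s/hour = 6.49 hours.

t = 6.49 hours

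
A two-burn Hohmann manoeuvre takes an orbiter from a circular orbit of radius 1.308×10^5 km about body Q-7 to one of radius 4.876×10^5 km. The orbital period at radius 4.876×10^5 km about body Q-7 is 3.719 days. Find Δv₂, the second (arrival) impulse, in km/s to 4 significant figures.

Δv₂ = 3.333 km/s

From Kepler's third law T² = 4π²r³/μ at r = 4.876×10^5 km, T = 3.719 days = 3.719 × 86400 s = 3.213216×10^5 s: μ = 4π²r³/T² = 4.43273×10^7 km³/s².
The Hohmann ellipse has a_t = (r₁ + r₂)/2 = 3.092×10^5 km.
Circular speed at r = 4.876×10^5 km: v_c = √(μ/r) = 9.5346 km/s.
Vis-viva on the transfer ellipse at r = 4.876×10^5 km gives v_t = √[μ(2/r − 1/a_t)] = 6.2014 km/s.
Δv₂ = |v_t − v_c| = |6.2014 − 9.5346| = 3.333 km/s.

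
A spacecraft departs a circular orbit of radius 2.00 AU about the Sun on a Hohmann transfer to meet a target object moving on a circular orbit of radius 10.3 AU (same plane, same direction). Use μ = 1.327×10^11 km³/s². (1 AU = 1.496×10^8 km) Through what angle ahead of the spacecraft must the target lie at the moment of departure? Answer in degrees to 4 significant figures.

φ = 96.95°

In km: r₁ = 2.00 × 1.496×10^8 = 2.992×10^8 km; r₂ = 10.3 × 1.496×10^8 = 1.54088×10^9 km.
Semi-major axis of the transfer orbit: a_t = (2.992×10^8 + 1.54088×10^9)/2 = 9.2004×10^8 km.
The half-period of the transfer ellipse is t = π√(a_t³/μ) = 2.4067×10^8 s.
Target angular speed ω₂ = √(μ/r₂³) = 6.0226×10^-9 rad/s.
Angle swept by the target during transfer: ω₂·t = 1.4495 rad = 83.05°.
Arrival is 180° from departure on the ellipse, so φ = 180° − 83.05° = 96.95°.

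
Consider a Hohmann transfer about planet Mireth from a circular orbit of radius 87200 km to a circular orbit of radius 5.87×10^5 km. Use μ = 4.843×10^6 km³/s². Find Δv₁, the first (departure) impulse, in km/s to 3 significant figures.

Transfer-ellipse semi-major axis a_t = (r₁ + r₂)/2 = (87200 + 5.870×10^5)/2 = 3.371×10^5 km.
Circular speed at r = 87200 km: v_c = √(μ/r) = 7.452 km/s.
Vis-viva on the transfer ellipse at r = 87200 km gives v_t = √[μ(2/r − 1/a_t)] = 9.834 km/s.
Δv₁ = |v_t − v_c| = |9.834 − 7.452| = 2.382 km/s.

Δv₁ = 2.38 km/s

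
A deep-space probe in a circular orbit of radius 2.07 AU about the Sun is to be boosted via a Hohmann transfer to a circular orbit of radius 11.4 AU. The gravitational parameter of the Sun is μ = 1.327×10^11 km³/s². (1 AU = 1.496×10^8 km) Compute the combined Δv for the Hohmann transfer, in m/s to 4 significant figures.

Δv = 10160 m/s

In km: r₁ = 2.07 × 1.496×10^8 = 3.09672×10^8 km; r₂ = 11.4 × 1.496×10^8 = 1.70544×10^9 km.
The Hohmann ellipse has a_t = (r₁ + r₂)/2 = 1.007556×10^9 km.
At r₁ the circular-orbit speed is v₁ = √(μ/r₁) = 20.701 km/s.
Transfer-orbit speed at r₁ (v² = μ(2/r − 1/a)): v_p = √[μ(2/r₁ − 1/a_t)] = 26.932 km/s.
First burn Δv₁ = |v_p − v₁| = 6.231 km/s.
Circular speed at r₂: v₂ = √(μ/r₂) = 8.821 km/s.
Transfer-orbit speed at r₂: v_a = √[μ(2/r₂ − 1/a_t)] = 4.890 km/s.
Second burn Δv₂ = |v₂ − v_a| = 3.931 km/s.
Δv = Δv₁ + Δv₂ = 6.231 + 3.931 = 10.16 km/s.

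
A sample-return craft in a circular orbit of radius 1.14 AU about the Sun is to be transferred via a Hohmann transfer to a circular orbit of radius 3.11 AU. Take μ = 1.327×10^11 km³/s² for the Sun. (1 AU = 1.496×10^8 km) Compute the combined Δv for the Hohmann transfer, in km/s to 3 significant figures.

Δv = 10.4 km/s

In km: r₁ = 1.14 × 1.496×10^8 = 1.70544×10^8 km; r₂ = 3.11 × 1.496×10^8 = 4.65256×10^8 km.
The Hohmann ellipse has a_t = (r₁ + r₂)/2 = 3.179×10^8 km.
Circular speed at r₁: v₁ = √(μ/r₁) = √(1.327×10^11/1.70544×10^8) = 27.8944 km/s.
Transfer-orbit speed at r₁ (v² = μ(2/r − 1/a)): v_p = √[μ(2/r₁ − 1/a_t)] = 33.7457 km/s.
First burn Δv₁ = |v_p − v₁| = 5.851 km/s.
At r₂, v₂ = √(μ/r₂) = 16.8884 km/s.
Transfer-orbit speed at r₂: v_a = √[μ(2/r₂ − 1/a_t)] = 12.3698 km/s.
Second burn Δv₂ = |v₂ − v_a| = 4.519 km/s.
Δv = Δv₁ + Δv₂ = 5.851 + 4.519 = 10.37 km/s.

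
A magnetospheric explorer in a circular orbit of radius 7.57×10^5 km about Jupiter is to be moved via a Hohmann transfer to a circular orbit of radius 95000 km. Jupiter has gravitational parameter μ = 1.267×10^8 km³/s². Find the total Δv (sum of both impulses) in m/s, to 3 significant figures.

The Hohmann ellipse has a_t = (r₁ + r₂)/2 = 4.260×10^5 km.
At r₁ the circular-orbit speed is v₁ = √(μ/r₁) = 12.937 km/s.
Transfer-orbit speed at r₁ (vis-viva equation): v_a = √[μ(2/r₁ − 1/a_t)] = 6.1094 km/s.
First burn Δv₁ = |v_a − v₁| = 6.828 km/s.
At r₂, v₂ = √(μ/r₂) = 36.52 km/s.
Transfer-orbit speed at r₂: v_p = √[μ(2/r₂ − 1/a_t)] = 48.68 km/s.
Second burn Δv₂ = |v₂ − v_p| = 12.16 km/s.
Total Δv = Δv₁ + Δv₂ = 18.99 km/s.

Δv = 19000 m/s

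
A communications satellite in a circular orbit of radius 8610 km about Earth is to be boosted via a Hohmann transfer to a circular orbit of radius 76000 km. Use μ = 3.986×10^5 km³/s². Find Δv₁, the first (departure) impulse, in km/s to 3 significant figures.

The Hohmann ellipse has a_t = (r₁ + r₂)/2 = 42305 km.
On the circular orbit at r = 8610 km, v_c = √(μ/r) = 6.804 km/s.
Transfer-orbit speed at the same r (vis-viva, a = a_t): v_t = √[μ(2/r − 1/a_t)] = 9.120 km/s.
Δv₁ = |v_t − v_c| = |9.120 − 6.804| = 2.316 km/s.

Δv₁ = 2.32 km/s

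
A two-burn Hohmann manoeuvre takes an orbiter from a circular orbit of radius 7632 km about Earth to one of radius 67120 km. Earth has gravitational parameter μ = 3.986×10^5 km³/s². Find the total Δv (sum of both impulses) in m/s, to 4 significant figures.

Δv = 3793 m/s

Semi-major axis of the transfer orbit: a_t = (7632 + 67120)/2 = 37376 km.
At r₁ the circular-orbit speed is v₁ = √(μ/r₁) = 7.22686 km/s.
On the transfer ellipse at r₁, vis-viva gives v_p = √[μ(2/r₁ − 1/a_t)] = 9.68454 km/s.
First burn Δv₁ = |v_p − v₁| = 2.4577 km/s.
At r₂, v₂ = √(μ/r₂) = 2.4369 km/s.
Transfer-orbit speed at r₂: v_a = √[μ(2/r₂ − 1/a_t)] = 1.1012 km/s.
Second burn Δv₂ = |v₂ − v_a| = 1.3357 km/s.
Total Δv = Δv₁ + Δv₂ = 3.793 km/s.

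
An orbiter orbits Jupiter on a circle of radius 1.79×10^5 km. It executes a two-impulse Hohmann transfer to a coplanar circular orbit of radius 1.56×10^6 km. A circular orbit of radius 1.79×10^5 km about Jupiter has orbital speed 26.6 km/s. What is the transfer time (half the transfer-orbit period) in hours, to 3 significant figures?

t = 62.9 hours

From the circular-orbit relation v² = μ/r at r = 1.79×10^5 km: μ = v²r = (26.6)² × 1.79×10^5 = 1.26653×10^8 km³/s².
Semi-major axis of the transfer orbit: a_t = (1.790×10^5 + 1.560×10^6)/2 = 8.695×10^5 km.
Half the transfer-orbit period gives t = π√(a_t³/μ) = 2.263×10^5 s.
Converting: 2.263×10^5 s ÷ 3600 s/hour = 62.9 hours.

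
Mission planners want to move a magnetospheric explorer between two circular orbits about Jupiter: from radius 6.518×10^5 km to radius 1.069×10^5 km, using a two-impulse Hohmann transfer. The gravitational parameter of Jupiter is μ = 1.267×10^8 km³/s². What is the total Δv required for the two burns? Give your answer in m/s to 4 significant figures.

Δv = 17240 m/s

The Hohmann ellipse has a_t = (r₁ + r₂)/2 = 3.7935×10^5 km.
Circular speed at r₁: v₁ = √(μ/r₁) = √(1.267×10^8/6.518×10^5) = 13.942 km/s.
On the transfer ellipse at r₁, v² = μ(2/r − 1/a) gives v_a = √[μ(2/r₁ − 1/a_t)] = 7.4012 km/s.
First burn Δv₁ = |v_a − v₁| = 6.541 km/s.
Circular speed at r₂: v₂ = √(μ/r₂) = 34.43 km/s.
Transfer-orbit speed at r₂: v_p = √[μ(2/r₂ − 1/a_t)] = 45.13 km/s.
Second burn Δv₂ = |v₂ − v_p| = 10.70 km/s.
Total Δv = Δv₁ + Δv₂ = 17.24 km/s.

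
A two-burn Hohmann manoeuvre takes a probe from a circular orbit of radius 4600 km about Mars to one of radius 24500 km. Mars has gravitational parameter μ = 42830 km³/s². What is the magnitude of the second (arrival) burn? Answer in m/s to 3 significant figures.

Δv₂ = 579 m/s

Semi-major axis of the transfer orbit: a_t = (4600 + 24500)/2 = 14550 km.
Circular speed at r = 24500 km: v_c = √(μ/r) = 1.3222 km/s.
Vis-viva on the transfer ellipse at r = 24500 km gives v_t = √[μ(2/r − 1/a_t)] = 0.74343 km/s.
Δv₂ = |v_t − v_c| = |0.74343 − 1.3222| = 0.5788 km/s.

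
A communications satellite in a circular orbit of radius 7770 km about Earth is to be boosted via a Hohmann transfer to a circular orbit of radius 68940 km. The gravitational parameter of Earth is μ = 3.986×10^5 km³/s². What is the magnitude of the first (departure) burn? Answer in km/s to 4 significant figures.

Semi-major axis of the transfer orbit: a_t = (7770 + 68940)/2 = 38355 km.
Circular speed at r = 7770 km: v_c = √(μ/r) = 7.162 km/s.
Transfer-orbit speed at the same r (vis-viva, a = a_t): v_t = √[μ(2/r − 1/a_t)] = 9.602 km/s.
Δv₁ = |v_t − v_c| = |9.602 − 7.162| = 2.440 km/s.

Δv₁ = 2.440 km/s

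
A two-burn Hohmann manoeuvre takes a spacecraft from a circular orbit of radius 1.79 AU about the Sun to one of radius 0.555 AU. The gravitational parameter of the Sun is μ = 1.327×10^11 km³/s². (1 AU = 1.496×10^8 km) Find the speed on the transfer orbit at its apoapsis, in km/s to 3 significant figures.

v = 15.3 km/s

In km: r₁ = 1.79 × 1.496×10^8 = 2.67784×10^8 km; r₂ = 0.555 × 1.496×10^8 = 8.3028×10^7 km.
The Hohmann ellipse has a_t = (r₁ + r₂)/2 = 1.75406×10^8 km.
At apoapsis, r = 2.67784×10^8 km.
From the vis-viva equation, v = √[μ(2/r − 1/a_t)] = 15.32 km/s.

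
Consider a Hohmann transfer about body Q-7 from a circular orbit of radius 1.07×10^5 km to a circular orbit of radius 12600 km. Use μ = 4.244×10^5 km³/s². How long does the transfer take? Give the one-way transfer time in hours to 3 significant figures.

t = 19.6 hours

Semi-major axis of the transfer orbit: a_t = (1.070×10^5 + 12600)/2 = 59800 km.
Half the transfer-orbit period gives t = π√(a_t³/μ) = 70520 s.
Converting: 70520 s ÷ 3600 s/hour = 19.6 hours.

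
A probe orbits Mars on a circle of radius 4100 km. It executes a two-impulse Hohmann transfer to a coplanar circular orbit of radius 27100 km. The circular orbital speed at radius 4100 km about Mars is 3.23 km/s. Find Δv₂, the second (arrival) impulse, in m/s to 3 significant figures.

From the circular-orbit relation v² = μ/r at r = 4100 km: μ = v²r = (3.23)² × 4100 = 42774.9 km³/s².
Transfer-ellipse semi-major axis a_t = (r₁ + r₂)/2 = (4100 + 27100)/2 = 15600 km.
On the circular orbit at r = 27100 km, v_c = √(μ/r) = 1.25635 km/s.
Transfer-orbit speed at the same r (vis-viva, a = a_t): v_t = √[μ(2/r − 1/a_t)] = 0.644079 km/s.
Δv₂ = |v_t − v_c| = |0.644079 − 1.25635| = 0.6123 km/s.

Δv₂ = 612 m/s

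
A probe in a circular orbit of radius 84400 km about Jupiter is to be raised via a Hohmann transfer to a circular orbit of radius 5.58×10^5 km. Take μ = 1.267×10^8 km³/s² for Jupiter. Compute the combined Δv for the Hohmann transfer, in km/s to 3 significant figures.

Δv = 19.7 km/s

The Hohmann ellipse has a_t = (r₁ + r₂)/2 = 3.212×10^5 km.
Circular speed at r₁: v₁ = √(μ/r₁) = √(1.267×10^8/84400) = 38.745 km/s.
Transfer-orbit speed at r₁ (v² = μ(2/r − 1/a)): v_p = √[μ(2/r₁ − 1/a_t)] = 51.068 km/s.
First burn Δv₁ = |v_p − v₁| = 12.323 km/s.
Circular speed at r₂: v₂ = √(μ/r₂) = 15.0685 km/s.
Transfer-orbit speed at r₂: v_a = √[μ(2/r₂ − 1/a_t)] = 7.72422 km/s.
Second burn Δv₂ = |v₂ − v_a| = 7.3443 km/s.
Δv = Δv₁ + Δv₂ = 12.323 + 7.3443 = 19.67 km/s.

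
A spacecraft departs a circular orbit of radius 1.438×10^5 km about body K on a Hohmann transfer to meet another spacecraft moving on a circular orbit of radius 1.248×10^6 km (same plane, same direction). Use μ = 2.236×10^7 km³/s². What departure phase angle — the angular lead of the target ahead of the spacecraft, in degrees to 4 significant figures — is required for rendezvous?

φ = 105.1°

The Hohmann ellipse has a_t = (r₁ + r₂)/2 = 6.959×10^5 km.
Transfer time t = π√(a_t³/μ) = 3.856863×10^5 s.
Target angular speed ω₂ = √(μ/r₂³) = 3.391673×10^-6 rad/s.
Angle swept by the target during transfer: ω₂·t = 1.308122 rad = 74.9499°.
The spacecraft traverses 180° on the transfer ellipse, so the target must lead by 180° − 74.9499° = 105.1°.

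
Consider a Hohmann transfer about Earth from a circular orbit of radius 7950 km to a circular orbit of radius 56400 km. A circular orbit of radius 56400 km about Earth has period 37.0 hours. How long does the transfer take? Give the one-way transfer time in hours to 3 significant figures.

t = 7.97 hours

From Kepler's third law T² = 4π²r³/μ at r = 56400 km, T = 37.0 hours = 37.0 × 3600 s = 1.332×10^5 s: μ = 4π²r³/T² = 3.99198×10^5 km³/s².
Transfer-ellipse semi-major axis a_t = (r₁ + r₂)/2 = (7950 + 56400)/2 = 32175 km.
Half the transfer-orbit period gives t = π√(a_t³/μ) = 28700 s.
Converting: 28700 s ÷ 3600 s/hour = 7.97 hours.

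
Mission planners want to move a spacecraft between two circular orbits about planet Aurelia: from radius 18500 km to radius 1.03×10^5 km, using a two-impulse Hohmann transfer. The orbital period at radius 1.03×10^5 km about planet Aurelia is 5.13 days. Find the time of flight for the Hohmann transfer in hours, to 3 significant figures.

From Kepler's third law T² = 4π²r³/μ at r = 1.03×10^5 km, T = 5.13 days = 5.13 × 86400 s = 4.43232×10^5 s: μ = 4π²r³/T² = 2.19588×10^5 km³/s².
The Hohmann ellipse has a_t = (r₁ + r₂)/2 = 60750 km.
Transfer time t = π√(a_t³/μ) = π√((60750)³ / 2.19588×10^5) = 1.004×10^5 s.
Converting: 1.004×10^5 s ÷ 3600 s/hour = 27.9 hours.

t = 27.9 hours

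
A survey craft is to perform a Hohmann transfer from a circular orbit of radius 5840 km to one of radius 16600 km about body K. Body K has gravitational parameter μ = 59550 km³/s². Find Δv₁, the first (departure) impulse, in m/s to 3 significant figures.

Δv₁ = 691 m/s

Semi-major axis of the transfer orbit: a_t = (5840 + 16600)/2 = 11220 km.
On the circular orbit at r = 5840 km, v_c = √(μ/r) = 3.193261 km/s.
Vis-viva on the transfer ellipse at r = 5840 km gives v_t = √[μ(2/r − 1/a_t)] = 3.884115 km/s.
Δv₁ = |v_t − v_c| = |3.884115 − 3.193261| = 0.6909 km/s.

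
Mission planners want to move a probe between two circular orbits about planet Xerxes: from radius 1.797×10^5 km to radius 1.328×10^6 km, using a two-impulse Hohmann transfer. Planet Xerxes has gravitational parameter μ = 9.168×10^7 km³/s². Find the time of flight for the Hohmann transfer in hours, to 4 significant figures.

t = 59.65 hours

The Hohmann ellipse has a_t = (r₁ + r₂)/2 = 7.5385×10^5 km.
Transfer time t = π√(a_t³/μ) = π√((7.5385×10^5)³ / 9.168×10^7) = 2.1475×10^5 s.
Converting: 2.1475×10^5 s ÷ 3600 s/hour = 59.65 hours.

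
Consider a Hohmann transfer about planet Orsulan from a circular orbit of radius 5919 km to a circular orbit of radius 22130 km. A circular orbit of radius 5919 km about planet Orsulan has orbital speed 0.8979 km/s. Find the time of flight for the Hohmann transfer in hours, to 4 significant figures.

t = 20.98 hours

From the circular-orbit relation v² = μ/r at r = 5919 km: μ = v²r = (0.8979)² × 5919 = 4772.04 km³/s².
The Hohmann ellipse has a_t = (r₁ + r₂)/2 = 14024.5 km.
Transfer time t = π√(a_t³/μ) = π√((14024.5)³ / 4772.04) = 75530 s.
Converting: 75530 s ÷ 3600 s/hour = 20.98 hours.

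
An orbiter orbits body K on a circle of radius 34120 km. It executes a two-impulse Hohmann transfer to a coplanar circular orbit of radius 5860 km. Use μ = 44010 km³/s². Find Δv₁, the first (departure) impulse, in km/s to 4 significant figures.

Δv₁ = 0.5208 km/s

The Hohmann ellipse has a_t = (r₁ + r₂)/2 = 19990 km.
On the circular orbit at r = 34120 km, v_c = √(μ/r) = 1.1357 km/s.
Transfer-orbit speed at the same r (vis-viva, a = a_t): v_t = √[μ(2/r − 1/a_t)] = 0.61491 km/s.
Δv₁ = |v_t − v_c| = |0.61491 − 1.1357| = 0.5208 km/s.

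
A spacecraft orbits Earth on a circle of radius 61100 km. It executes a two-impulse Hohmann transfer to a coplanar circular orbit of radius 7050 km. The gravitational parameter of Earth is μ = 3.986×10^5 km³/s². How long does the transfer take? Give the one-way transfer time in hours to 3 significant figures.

t = 8.69 hours

The Hohmann ellipse has a_t = (r₁ + r₂)/2 = 34075 km.
By Kepler's third law the transfer-orbit period is T = 2π√(a_t³/μ), so t = T/2 = 31300 s.
Converting: 31300 s ÷ 3600 s/hour = 8.69 hours.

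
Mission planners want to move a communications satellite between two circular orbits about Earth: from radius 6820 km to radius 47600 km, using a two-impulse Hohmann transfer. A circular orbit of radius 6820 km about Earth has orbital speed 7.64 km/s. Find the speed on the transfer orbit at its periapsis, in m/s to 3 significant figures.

From the circular-orbit relation v² = μ/r at r = 6820 km: μ = v²r = (7.64)² × 6820 = 3.98081×10^5 km³/s².
Semi-major axis of the transfer orbit: a_t = (6820 + 47600)/2 = 27210 km.
At periapsis, r = 6820 km.
From the vis-viva equation, v = √[μ(2/r − 1/a_t)] = 10.10 km/s.

v = 10100 m/s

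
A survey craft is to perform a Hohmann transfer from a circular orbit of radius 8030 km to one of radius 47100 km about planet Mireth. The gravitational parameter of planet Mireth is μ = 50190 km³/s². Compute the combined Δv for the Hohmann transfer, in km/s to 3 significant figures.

Δv = 1.24 km/s

Transfer-ellipse semi-major axis a_t = (r₁ + r₂)/2 = (8030 + 47100)/2 = 27565 km.
At r₁ the circular-orbit speed is v₁ = √(μ/r₁) = 2.5001 km/s.
Transfer-orbit speed at r₁ (vis-viva equation): v_p = √[μ(2/r₁ − 1/a_t)] = 3.2680 km/s.
First burn Δv₁ = |v_p − v₁| = 0.7679 km/s.
Circular speed at r₂: v₂ = √(μ/r₂) = 1.0323 km/s.
Transfer-orbit speed at r₂: v_a = √[μ(2/r₂ − 1/a_t)] = 0.55716 km/s.
Second burn Δv₂ = |v₂ − v_a| = 0.4751 km/s.
Total Δv = Δv₁ + Δv₂ = 1.243 km/s.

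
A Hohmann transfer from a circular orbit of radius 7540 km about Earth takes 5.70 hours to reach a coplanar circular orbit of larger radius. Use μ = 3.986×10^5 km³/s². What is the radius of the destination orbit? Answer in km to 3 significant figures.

r₂ = 43900 km

Transfer time t = 5.70 hours = 20520 s, and t = π√(a_t³/μ).
So a_t = (μ t²/π²)^(1/3) = (3.986×10^5 × (20520)² / π²)^(1/3) = 25716 km.
Since a_t = (r₁ + r₂)/2, r₂ = 2a_t − r₁ = 2×25716 − 7540 = 43892 km.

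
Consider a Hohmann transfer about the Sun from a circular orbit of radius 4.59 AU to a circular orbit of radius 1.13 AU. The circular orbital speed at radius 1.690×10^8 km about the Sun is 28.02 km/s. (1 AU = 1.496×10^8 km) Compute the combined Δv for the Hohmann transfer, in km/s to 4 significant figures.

Δv = 12.64 km/s

From the circular-orbit relation v² = μ/r at r = 1.690×10^8 km: μ = v²r = (28.02)² × 1.690×10^8 = 1.32685×10^11 km³/s².
In km: r₁ = 4.59 × 1.496×10^8 = 6.86664×10^8 km; r₂ = 1.13 × 1.496×10^8 = 1.69048×10^8 km.
Semi-major axis of the transfer orbit: a_t = (6.86664×10^8 + 1.69048×10^8)/2 = 4.27856×10^8 km.
Circular speed at r₁: v₁ = √(μ/r₁) = √(1.32685×10^11/6.86664×10^8) = 13.901 km/s.
Transfer-orbit speed at r₁ (vis-viva equation): v_a = √[μ(2/r₁ − 1/a_t)] = 8.7377 km/s.
First burn Δv₁ = |v_a − v₁| = 5.163 km/s.
At r₂, v₂ = √(μ/r₂) = 28.016 km/s.
Transfer-orbit speed at r₂: v_p = √[μ(2/r₂ − 1/a_t)] = 35.492 km/s.
Second burn Δv₂ = |v₂ − v_p| = 7.476 km/s.
Δv = Δv₁ + Δv₂ = 5.163 + 7.476 = 12.64 km/s.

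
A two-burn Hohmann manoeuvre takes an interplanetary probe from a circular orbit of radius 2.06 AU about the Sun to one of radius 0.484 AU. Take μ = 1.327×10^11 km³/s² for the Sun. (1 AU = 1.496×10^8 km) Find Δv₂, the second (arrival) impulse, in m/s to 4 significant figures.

Δv₂ = 11670 m/s

In km: r₁ = 2.06 × 1.496×10^8 = 3.08176×10^8 km; r₂ = 0.484 × 1.496×10^8 = 7.24064×10^7 km.
Semi-major axis of the transfer orbit: a_t = (3.08176×10^8 + 7.24064×10^7)/2 = 1.902912×10^8 km.
Circular speed at r = 7.24064×10^7 km: v_c = √(μ/r) = 42.81 km/s.
Transfer-orbit speed at the same r (vis-viva, a = a_t): v_t = √[μ(2/r − 1/a_t)] = 54.48 km/s.
Δv₂ = |v_t − v_c| = |54.48 − 42.81| = 11.67 km/s.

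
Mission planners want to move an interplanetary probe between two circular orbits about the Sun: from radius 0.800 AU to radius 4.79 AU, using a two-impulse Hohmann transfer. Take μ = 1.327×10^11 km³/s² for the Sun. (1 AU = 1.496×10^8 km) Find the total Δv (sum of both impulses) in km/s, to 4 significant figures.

Δv = 16.62 km/s

In km: r₁ = 0.800 × 1.496×10^8 = 1.1968×10^8 km; r₂ = 4.79 × 1.496×10^8 = 7.16584×10^8 km.
The Hohmann ellipse has a_t = (r₁ + r₂)/2 = 4.18132×10^8 km.
At r₁ the circular-orbit speed is v₁ = √(μ/r₁) = 33.30 km/s.
On the transfer ellipse at r₁, vis-viva equation gives v_p = √[μ(2/r₁ − 1/a_t)] = 43.59 km/s.
First burn Δv₁ = |v_p − v₁| = 10.29 km/s.
Circular speed at r₂: v₂ = √(μ/r₂) = 13.608 km/s.
Transfer-orbit speed at r₂: v_a = √[μ(2/r₂ − 1/a_t)] = 7.2804 km/s.
Second burn Δv₂ = |v₂ − v_a| = 6.328 km/s.
Total Δv = Δv₁ + Δv₂ = 16.62 km/s.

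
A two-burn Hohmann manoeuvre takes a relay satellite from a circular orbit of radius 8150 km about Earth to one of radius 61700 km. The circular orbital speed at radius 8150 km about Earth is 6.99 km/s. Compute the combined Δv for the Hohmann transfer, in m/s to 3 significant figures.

Δv = 3610 m/s

From the circular-orbit relation v² = μ/r at r = 8150 km: μ = v²r = (6.99)² × 8150 = 3.98210×10^5 km³/s².
Transfer-ellipse semi-major axis a_t = (r₁ + r₂)/2 = (8150 + 61700)/2 = 34925 km.
Circular speed at r₁: v₁ = √(μ/r₁) = √(3.98210×10^5/8150) = 6.990 km/s.
On the transfer ellipse at r₁, vis-viva equation gives v_p = √[μ(2/r₁ − 1/a_t)] = 9.291 km/s.
First burn Δv₁ = |v_p − v₁| = 2.301 km/s.
At r₂, v₂ = √(μ/r₂) = 2.540 km/s.
Transfer-orbit speed at r₂: v_a = √[μ(2/r₂ − 1/a_t)] = 1.227 km/s.
Second burn Δv₂ = |v₂ − v_a| = 1.313 km/s.
Total Δv = Δv₁ + Δv₂ = 3.614 km/s.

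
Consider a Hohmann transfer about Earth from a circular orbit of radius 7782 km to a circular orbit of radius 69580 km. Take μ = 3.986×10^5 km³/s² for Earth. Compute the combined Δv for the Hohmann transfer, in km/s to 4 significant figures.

Transfer-ellipse semi-major axis a_t = (r₁ + r₂)/2 = (7782 + 69580)/2 = 38681 km.
Circular speed at r₁: v₁ = √(μ/r₁) = √(3.986×10^5/7782) = 7.157 km/s.
On the transfer ellipse at r₁, vis-viva equation gives v_p = √[μ(2/r₁ − 1/a_t)] = 9.599 km/s.
First burn Δv₁ = |v_p − v₁| = 2.442 km/s.
At r₂, v₂ = √(μ/r₂) = 2.3935 km/s.
Transfer-orbit speed at r₂: v_a = √[μ(2/r₂ − 1/a_t)] = 1.0736 km/s.
Second burn Δv₂ = |v₂ − v_a| = 1.320 km/s.
Δv = Δv₁ + Δv₂ = 2.442 + 1.320 = 3.762 km/s.

Δv = 3.762 km/s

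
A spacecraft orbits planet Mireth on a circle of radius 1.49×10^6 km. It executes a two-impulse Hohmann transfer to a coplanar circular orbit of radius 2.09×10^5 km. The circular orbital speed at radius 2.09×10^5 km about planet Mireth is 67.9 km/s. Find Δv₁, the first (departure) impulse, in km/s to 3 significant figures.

From the circular-orbit relation v² = μ/r at r = 2.09×10^5 km: μ = v²r = (67.9)² × 2.09×10^5 = 9.63576×10^8 km³/s².
The Hohmann ellipse has a_t = (r₁ + r₂)/2 = 8.495×10^5 km.
On the circular orbit at r = 1.490×10^6 km, v_c = √(μ/r) = 25.43 km/s.
Transfer-orbit speed at the same r (vis-viva, a = a_t): v_t = √[μ(2/r − 1/a_t)] = 12.61 km/s.
Δv₁ = |v_t − v_c| = |12.61 − 25.43| = 12.82 km/s.

Δv₁ = 12.8 km/s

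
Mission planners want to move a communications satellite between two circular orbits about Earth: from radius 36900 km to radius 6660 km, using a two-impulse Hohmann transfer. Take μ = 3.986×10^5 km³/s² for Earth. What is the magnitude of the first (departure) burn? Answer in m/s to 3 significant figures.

Δv₁ = 1470 m/s

Semi-major axis of the transfer orbit: a_t = (36900 + 6660)/2 = 21780 km.
On the circular orbit at r = 36900 km, v_c = √(μ/r) = 3.2867 km/s.
Transfer-orbit speed at the same r (vis-viva, a = a_t): v_t = √[μ(2/r − 1/a_t)] = 1.8175 km/s.
Δv₁ = |v_t − v_c| = |1.8175 − 3.2867| = 1.469 km/s.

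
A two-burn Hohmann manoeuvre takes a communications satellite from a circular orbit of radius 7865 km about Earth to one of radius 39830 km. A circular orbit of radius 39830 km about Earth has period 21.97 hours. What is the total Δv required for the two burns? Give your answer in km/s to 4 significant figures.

From Kepler's third law T² = 4π²r³/μ at r = 39830 km, T = 21.97 hours = 21.97 × 3600 s = 79092 s: μ = 4π²r³/T² = 3.98773×10^5 km³/s².
Semi-major axis of the transfer orbit: a_t = (7865 + 39830)/2 = 23847.5 km.
At r₁ the circular-orbit speed is v₁ = √(μ/r₁) = 7.1205 km/s.
On the transfer ellipse at r₁, vis-viva gives v_p = √[μ(2/r₁ − 1/a_t)] = 9.2023 km/s.
First burn Δv₁ = |v_p − v₁| = 2.082 km/s.
Circular speed at r₂: v₂ = √(μ/r₂) = 3.164 km/s.
Transfer-orbit speed at r₂: v_a = √[μ(2/r₂ − 1/a_t)] = 1.817 km/s.
Second burn Δv₂ = |v₂ − v_a| = 1.347 km/s.
Total Δv = Δv₁ + Δv₂ = 3.429 km/s.

Δv = 3.429 km/s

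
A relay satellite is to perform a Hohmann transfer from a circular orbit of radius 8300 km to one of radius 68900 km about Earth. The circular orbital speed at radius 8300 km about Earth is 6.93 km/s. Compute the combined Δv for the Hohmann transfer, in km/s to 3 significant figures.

From the circular-orbit relation v² = μ/r at r = 8300 km: μ = v²r = (6.93)² × 8300 = 3.98607×10^5 km³/s².
Semi-major axis of the transfer orbit: a_t = (8300 + 68900)/2 = 38600 km.
Circular speed at r₁: v₁ = √(μ/r₁) = √(3.98607×10^5/8300) = 6.930 km/s.
Transfer-orbit speed at r₁ (vis-viva): v_p = √[μ(2/r₁ − 1/a_t)] = 9.259 km/s.
First burn Δv₁ = |v_p − v₁| = 2.329 km/s.
At r₂, v₂ = √(μ/r₂) = 2.405 km/s.
Transfer-orbit speed at r₂: v_a = √[μ(2/r₂ − 1/a_t)] = 1.115 km/s.
Second burn Δv₂ = |v₂ − v_a| = 1.290 km/s.
Total Δv = Δv₁ + Δv₂ = 3.619 km/s.

Δv = 3.62 km/s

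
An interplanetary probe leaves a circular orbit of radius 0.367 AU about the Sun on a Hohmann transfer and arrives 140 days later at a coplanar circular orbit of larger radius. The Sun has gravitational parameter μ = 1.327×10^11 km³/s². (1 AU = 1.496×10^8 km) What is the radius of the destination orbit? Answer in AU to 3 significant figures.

In km: r₁ = 0.367 × 1.496×10^8 = 5.49032×10^7 km.
Transfer time t = 140 days = 1.2096×10^7 s, and t = π√(a_t³/μ).
So a_t = (μ t²/π²)^(1/3) = (1.327×10^11 × (1.2096×10^7)² / π²)^(1/3) = 1.2530×10^8 km.
Since a_t = (r₁ + r₂)/2, r₂ = 2a_t − r₁ = 2×1.2530×10^8 − 5.49032×10^7 = 1.956968×10^8 km.
In AU: r₂ = 1.956968×10^8 / 1.496×10^8 = 1.31 AU.

r₂ = 1.31 AU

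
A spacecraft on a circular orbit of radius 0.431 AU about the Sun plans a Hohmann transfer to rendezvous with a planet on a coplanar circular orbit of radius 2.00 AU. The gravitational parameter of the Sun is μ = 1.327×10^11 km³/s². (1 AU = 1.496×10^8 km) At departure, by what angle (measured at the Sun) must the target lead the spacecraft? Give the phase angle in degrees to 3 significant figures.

φ = 94.7°

In km: r₁ = 0.431 × 1.496×10^8 = 6.44776×10^7 km; r₂ = 2.00 × 1.496×10^8 = 2.992×10^8 km.
Transfer-ellipse semi-major axis a_t = (r₁ + r₂)/2 = (6.44776×10^7 + 2.992×10^8)/2 = 1.818388×10^8 km.
The half-period of the transfer ellipse is t = π√(a_t³/μ) = 2.1147×10^7 s.
The target's mean motion on its circular orbit is ω₂ = √(μ/r₂³) = 7.0387×10^-8 rad/s.
Angle swept by the target during transfer: ω₂·t = 1.4885 rad = 85.28°.
The spacecraft traverses 180° on the transfer ellipse, so the target must lead by 180° − 85.28° = 94.7°.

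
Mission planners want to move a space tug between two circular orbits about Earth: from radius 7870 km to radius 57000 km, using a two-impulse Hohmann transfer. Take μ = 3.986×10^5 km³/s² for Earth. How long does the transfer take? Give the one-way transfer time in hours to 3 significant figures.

Transfer-ellipse semi-major axis a_t = (r₁ + r₂)/2 = (7870 + 57000)/2 = 32435 km.
Half the transfer-orbit period gives t = π√(a_t³/μ) = 29067 s.
Converting: 29067 s ÷ 3600 s/hour = 8.07 hours.

t = 8.07 hours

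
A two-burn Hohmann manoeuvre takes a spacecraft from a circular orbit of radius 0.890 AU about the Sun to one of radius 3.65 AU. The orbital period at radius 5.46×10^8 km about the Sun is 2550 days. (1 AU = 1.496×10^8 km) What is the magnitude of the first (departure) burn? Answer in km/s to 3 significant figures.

Δv₁ = 8.45 km/s

From Kepler's third law T² = 4π²r³/μ at r = 5.46×10^8 km, T = 2550 days = 2550 × 86400 s = 2.2032×10^8 s: μ = 4π²r³/T² = 1.32382×10^11 km³/s².
In km: r₁ = 0.890 × 1.496×10^8 = 1.33144×10^8 km; r₂ = 3.65 × 1.496×10^8 = 5.4604×10^8 km.
The Hohmann ellipse has a_t = (r₁ + r₂)/2 = 3.39592×10^8 km.
On the circular orbit at r = 1.33144×10^8 km, v_c = √(μ/r) = 31.532 km/s.
Vis-viva on the transfer ellipse at r = 1.33144×10^8 km gives v_t = √[μ(2/r − 1/a_t)] = 39.984 km/s.
Δv₁ = |v_t − v_c| = |39.984 − 31.532| = 8.452 km/s.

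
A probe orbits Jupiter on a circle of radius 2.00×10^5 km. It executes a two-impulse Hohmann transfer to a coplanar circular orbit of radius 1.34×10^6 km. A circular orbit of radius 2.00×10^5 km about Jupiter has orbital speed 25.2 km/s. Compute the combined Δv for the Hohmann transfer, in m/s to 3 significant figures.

From the circular-orbit relation v² = μ/r at r = 2.00×10^5 km: μ = v²r = (25.2)² × 2.00×10^5 = 1.27008×10^8 km³/s².
Transfer-ellipse semi-major axis a_t = (r₁ + r₂)/2 = (2.000×10^5 + 1.340×10^6)/2 = 7.700×10^5 km.
Circular speed at r₁: v₁ = √(μ/r₁) = √(1.27008×10^8/2.000×10^5) = 25.200 km/s.
On the transfer ellipse at r₁, vis-viva equation gives v_p = √[μ(2/r₁ − 1/a_t)] = 33.244 km/s.
First burn Δv₁ = |v_p − v₁| = 8.044 km/s.
At r₂, v₂ = √(μ/r₂) = 9.736 km/s.
Transfer-orbit speed at r₂: v_a = √[μ(2/r₂ − 1/a_t)] = 4.962 km/s.
Second burn Δv₂ = |v₂ − v_a| = 4.774 km/s.
Δv = Δv₁ + Δv₂ = 8.044 + 4.774 = 12.82 km/s.

Δv = 12800 m/s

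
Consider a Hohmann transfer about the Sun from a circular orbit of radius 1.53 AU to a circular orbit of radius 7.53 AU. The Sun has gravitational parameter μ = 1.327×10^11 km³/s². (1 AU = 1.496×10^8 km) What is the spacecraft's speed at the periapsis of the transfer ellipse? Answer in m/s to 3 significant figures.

In km: r₁ = 1.53 × 1.496×10^8 = 2.28888×10^8 km; r₂ = 7.53 × 1.496×10^8 = 1.126488×10^9 km.
Semi-major axis of the transfer orbit: a_t = (2.28888×10^8 + 1.126488×10^9)/2 = 6.77688×10^8 km.
The periapsis of the transfer ellipse is at r = 2.28888×10^8 km.
From the vis-viva equation, v = √[μ(2/r − 1/a_t)] = 31.04 km/s.

v = 31000 m/s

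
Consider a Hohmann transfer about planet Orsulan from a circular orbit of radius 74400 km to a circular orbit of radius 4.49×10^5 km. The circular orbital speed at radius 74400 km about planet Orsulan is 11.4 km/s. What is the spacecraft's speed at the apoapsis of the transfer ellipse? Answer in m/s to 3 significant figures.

From the circular-orbit relation v² = μ/r at r = 74400 km: μ = v²r = (11.4)² × 74400 = 9.66902×10^6 km³/s².
Semi-major axis of the transfer orbit: a_t = (74400 + 4.490×10^5)/2 = 2.617×10^5 km.
At apoapsis, r = 4.490×10^5 km.
From the vis-viva equation, v = √[μ(2/r − 1/a_t)] = 2.474 km/s.

v = 2470 m/s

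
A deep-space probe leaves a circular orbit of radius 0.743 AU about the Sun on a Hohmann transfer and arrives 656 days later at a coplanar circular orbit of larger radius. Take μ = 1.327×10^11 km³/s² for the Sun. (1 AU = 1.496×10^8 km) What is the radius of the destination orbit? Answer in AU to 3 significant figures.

In km: r₁ = 0.743 × 1.496×10^8 = 1.111528×10^8 km.
Transfer time t = 656 days = 5.66784×10^7 s, and t = π√(a_t³/μ).
So a_t = (μ t²/π²)^(1/3) = (1.327×10^11 × (5.66784×10^7)² / π²)^(1/3) = 3.5086×10^8 km.
Since a_t = (r₁ + r₂)/2, r₂ = 2a_t − r₁ = 2×3.5086×10^8 − 1.111528×10^8 = 5.905672×10^8 km.
In AU: r₂ = 5.905672×10^8 / 1.496×10^8 = 3.95 AU.

r₂ = 3.95 AU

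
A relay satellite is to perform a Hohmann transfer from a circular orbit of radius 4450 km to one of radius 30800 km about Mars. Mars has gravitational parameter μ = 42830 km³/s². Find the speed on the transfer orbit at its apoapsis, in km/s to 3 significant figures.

Transfer-ellipse semi-major axis a_t = (r₁ + r₂)/2 = (4450 + 30800)/2 = 17625 km.
At apoapsis, r = 30800 km.
From the vis-viva equation, v = √[μ(2/r − 1/a_t)] = 0.5925 km/s.

v = 0.593 km/s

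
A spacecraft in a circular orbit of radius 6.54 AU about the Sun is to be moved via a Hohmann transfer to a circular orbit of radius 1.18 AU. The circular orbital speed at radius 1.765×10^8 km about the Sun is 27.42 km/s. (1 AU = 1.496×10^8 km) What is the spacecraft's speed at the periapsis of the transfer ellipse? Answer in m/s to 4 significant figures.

From the circular-orbit relation v² = μ/r at r = 1.765×10^8 km: μ = v²r = (27.42)² × 1.765×10^8 = 1.32703×10^11 km³/s².
In km: r₁ = 6.54 × 1.496×10^8 = 9.78384×10^8 km; r₂ = 1.18 × 1.496×10^8 = 1.76528×10^8 km.
Semi-major axis of the transfer orbit: a_t = (9.78384×10^8 + 1.76528×10^8)/2 = 5.77456×10^8 km.
At periapsis, r = 1.76528×10^8 km.
Applying v² = μ(2/r − 1/a_t): v = 35.69 km/s.

v = 35690 m/s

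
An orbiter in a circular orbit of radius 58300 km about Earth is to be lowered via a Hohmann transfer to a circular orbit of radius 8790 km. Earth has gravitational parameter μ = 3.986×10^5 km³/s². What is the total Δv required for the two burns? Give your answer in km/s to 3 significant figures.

Δv = 3.42 km/s

Transfer-ellipse semi-major axis a_t = (r₁ + r₂)/2 = (58300 + 8790)/2 = 33545 km.
Circular speed at r₁: v₁ = √(μ/r₁) = √(3.986×10^5/58300) = 2.6148 km/s.
On the transfer ellipse at r₁, v² = μ(2/r − 1/a) gives v_a = √[μ(2/r₁ − 1/a_t)] = 1.3385 km/s.
First burn Δv₁ = |v_a − v₁| = 1.276 km/s.
At r₂, v₂ = √(μ/r₂) = 6.734 km/s.
Transfer-orbit speed at r₂: v_p = √[μ(2/r₂ − 1/a_t)] = 8.878 km/s.
Second burn Δv₂ = |v₂ − v_p| = 2.144 km/s.
Total Δv = Δv₁ + Δv₂ = 3.420 km/s.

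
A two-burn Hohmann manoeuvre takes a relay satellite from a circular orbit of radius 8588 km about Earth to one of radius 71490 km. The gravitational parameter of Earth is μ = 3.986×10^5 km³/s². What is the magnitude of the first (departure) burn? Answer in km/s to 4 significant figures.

Δv₁ = 2.291 km/s

Transfer-ellipse semi-major axis a_t = (r₁ + r₂)/2 = (8588 + 71490)/2 = 40039 km.
On the circular orbit at r = 8588 km, v_c = √(μ/r) = 6.8128 km/s.
Transfer-orbit speed at the same r (vis-viva, a = a_t): v_t = √[μ(2/r − 1/a_t)] = 9.1034 km/s.
Δv₁ = |v_t − v_c| = |9.1034 − 6.8128| = 2.291 km/s.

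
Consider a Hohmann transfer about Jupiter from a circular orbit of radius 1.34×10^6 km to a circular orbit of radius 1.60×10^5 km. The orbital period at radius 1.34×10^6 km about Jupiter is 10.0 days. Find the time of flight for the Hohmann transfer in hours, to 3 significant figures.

From Kepler's third law T² = 4π²r³/μ at r = 1.34×10^6 km, T = 10.0 days = 10.0 × 86400 s = 8.640×10^5 s: μ = 4π²r³/T² = 1.27247×10^8 km³/s².
Semi-major axis of the transfer orbit: a_t = (1.340×10^6 + 1.600×10^5)/2 = 7.500×10^5 km.
By Kepler's third law the transfer-orbit period is T = 2π√(a_t³/μ), so t = T/2 = 1.8089×10^5 s.
Converting: 1.8089×10^5 s ÷ 3600 s/hour = 50.2 hours.

t = 50.2 hours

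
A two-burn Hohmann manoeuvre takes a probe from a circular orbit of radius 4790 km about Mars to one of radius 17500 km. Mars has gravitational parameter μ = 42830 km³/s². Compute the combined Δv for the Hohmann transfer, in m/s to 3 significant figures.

Δv = 1300 m/s

The Hohmann ellipse has a_t = (r₁ + r₂)/2 = 11145 km.
Circular speed at r₁: v₁ = √(μ/r₁) = √(42830/4790) = 2.9902 km/s.
Transfer-orbit speed at r₁ (v² = μ(2/r − 1/a)): v_p = √[μ(2/r₁ − 1/a_t)] = 3.7470 km/s.
First burn Δv₁ = |v_p − v₁| = 0.7568 km/s.
At r₂, v₂ = √(μ/r₂) = 1.5644 km/s.
Transfer-orbit speed at r₂: v_a = √[μ(2/r₂ − 1/a_t)] = 1.0256 km/s.
Second burn Δv₂ = |v₂ − v_a| = 0.5388 km/s.
Δv = Δv₁ + Δv₂ = 0.7568 + 0.5388 = 1.296 km/s.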